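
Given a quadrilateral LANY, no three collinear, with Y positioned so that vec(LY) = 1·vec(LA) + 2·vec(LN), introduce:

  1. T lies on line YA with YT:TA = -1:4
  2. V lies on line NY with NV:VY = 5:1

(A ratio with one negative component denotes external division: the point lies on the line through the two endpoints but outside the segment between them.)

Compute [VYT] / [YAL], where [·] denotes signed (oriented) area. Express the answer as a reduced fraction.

Choose coordinates L = (0, 0), A = (1, 0), N = (0, 1), Y = (1, 2).
1. T lies on line YA with YT:TA = -1:4 ⇒ T = (1, 8/3)
2. V lies on line NY with NV:VY = 5:1 ⇒ V = (5/6, 11/6)
2·[VYT] = 1/9, 2·[YAL] = -2
[VYT]:[YAL] = 1/9:-2 = -1/18

[VYT]:[YAL] = -1/18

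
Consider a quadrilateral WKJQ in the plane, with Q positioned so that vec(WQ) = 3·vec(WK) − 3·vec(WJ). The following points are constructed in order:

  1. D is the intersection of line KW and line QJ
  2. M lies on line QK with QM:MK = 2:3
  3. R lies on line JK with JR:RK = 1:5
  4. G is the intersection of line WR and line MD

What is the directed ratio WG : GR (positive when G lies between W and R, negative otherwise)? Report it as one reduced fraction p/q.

WG:GR = 162/19

Choose coordinates W = (0, 0), K = (1, 0), J = (0, 1), Q = (3, -3).
1. D is the intersection of line KW and line QJ ⇒ D = (3/4, 0)
2. M lies on line QK with QM:MK = 2:3 ⇒ M = (11/5, -9/5)
3. R lies on line JK with JR:RK = 1:5 ⇒ R = (1/6, 5/6)
4. G is the intersection of line WR and line MD ⇒ G = (27/181, 135/181)
G = W + t·(R−W) with t = 162/181, so WG:GR = t:(1−t) = 162/181:19/181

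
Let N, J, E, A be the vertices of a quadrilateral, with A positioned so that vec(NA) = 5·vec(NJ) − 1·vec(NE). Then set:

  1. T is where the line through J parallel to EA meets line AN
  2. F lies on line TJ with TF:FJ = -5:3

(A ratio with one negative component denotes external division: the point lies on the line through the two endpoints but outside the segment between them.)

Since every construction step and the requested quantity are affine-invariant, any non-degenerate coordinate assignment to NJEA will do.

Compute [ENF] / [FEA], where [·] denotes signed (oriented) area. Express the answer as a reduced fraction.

[ENF]:[FEA] = 1/6

Set N = (0, 0), J = (1, 0), E = (0, 1), A = (5, -1); any affine frame gives the same invariant.
1. T is where the line through J parallel to EA meets line AN ⇒ T = (2, -2/5)
2. F lies on line TJ with TF:FJ = -5:3 ⇒ F = (-1/2, 3/5)
2·[ENF] = -1/2, 2·[FEA] = -3
[ENF]:[FEA] = -1/2:-3 = 1/6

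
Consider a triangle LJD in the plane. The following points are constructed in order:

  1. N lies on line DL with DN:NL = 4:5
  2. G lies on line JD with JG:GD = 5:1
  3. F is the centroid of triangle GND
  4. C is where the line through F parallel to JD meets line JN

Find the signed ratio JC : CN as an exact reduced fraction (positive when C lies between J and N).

Work in coordinates with L = (0, 0), J = (1, 0), D = (0, 1).
1. N lies on line DL with DN:NL = 4:5 ⇒ N = (0, 5/9)
2. G lies on line JD with JG:GD = 5:1 ⇒ G = (1/6, 5/6)
3. F is the centroid of triangle GND ⇒ F = (1/18, 43/54)
4. C is where the line through F parallel to JD meets line JN ⇒ C = (2/3, 5/27)
C = J + t·(N−J) with t = 1/3, so JC:CN = t:(1−t) = 1/3:2/3

JC:CN = 1/2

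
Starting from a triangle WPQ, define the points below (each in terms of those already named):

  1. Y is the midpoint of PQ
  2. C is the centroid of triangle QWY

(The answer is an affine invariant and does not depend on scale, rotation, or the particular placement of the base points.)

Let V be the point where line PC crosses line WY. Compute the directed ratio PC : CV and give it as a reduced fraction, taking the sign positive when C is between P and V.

Choose coordinates W = (0, 0), P = (1, 0), Q = (0, 1).
1. Y is the midpoint of PQ ⇒ Y = (1/2, 1/2)
2. C is the centroid of triangle QWY ⇒ C = (1/6, 1/2)
line PC meets WY at V = (3/8, 3/8)
C = P + t·(V−P) with t = 4/3, so PC:CV = 4/3:-1/3

PC:CV = -4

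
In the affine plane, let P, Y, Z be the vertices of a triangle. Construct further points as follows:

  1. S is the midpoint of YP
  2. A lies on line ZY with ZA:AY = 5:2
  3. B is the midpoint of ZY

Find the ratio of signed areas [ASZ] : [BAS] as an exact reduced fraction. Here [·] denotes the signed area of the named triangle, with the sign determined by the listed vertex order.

[ASZ]:[BAS] = 10/3

Assign P = (0, 0), Y = (1, 0), Z = (0, 1) — the answer is frame-independent, so this choice is without loss of generality.
1. S is the midpoint of YP ⇒ S = (1/2, 0)
2. A lies on line ZY with ZA:AY = 5:2 ⇒ A = (5/7, 2/7)
3. B is the midpoint of ZY ⇒ B = (1/2, 1/2)
2·[ASZ] = -5/14, 2·[BAS] = -3/28
[ASZ]:[BAS] = -5/14:-3/28 = 10/3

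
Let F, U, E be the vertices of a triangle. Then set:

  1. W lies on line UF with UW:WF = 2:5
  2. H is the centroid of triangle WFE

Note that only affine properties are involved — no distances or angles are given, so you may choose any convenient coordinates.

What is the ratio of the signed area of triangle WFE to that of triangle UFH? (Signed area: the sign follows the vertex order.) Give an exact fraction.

Work in coordinates with F = (0, 0), U = (1, 0), E = (0, 1).
1. W lies on line UF with UW:WF = 2:5 ⇒ W = (5/7, 0)
2. H is the centroid of triangle WFE ⇒ H = (5/21, 1/3)
2·[WFE] = -5/7, 2·[UFH] = -1/3
[WFE]:[UFH] = -5/7:-1/3 = 15/7

[WFE]:[UFH] = 15/7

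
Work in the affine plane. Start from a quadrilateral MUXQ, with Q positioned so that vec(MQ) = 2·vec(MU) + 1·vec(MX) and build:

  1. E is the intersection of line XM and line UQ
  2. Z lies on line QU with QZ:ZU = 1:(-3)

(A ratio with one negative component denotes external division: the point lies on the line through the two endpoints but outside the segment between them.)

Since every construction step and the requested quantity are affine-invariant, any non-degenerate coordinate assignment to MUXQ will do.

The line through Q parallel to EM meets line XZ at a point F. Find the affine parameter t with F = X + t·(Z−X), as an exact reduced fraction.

t = 4/5

Set M = (0, 0), U = (1, 0), X = (0, 1), Q = (2, 1); any affine frame gives the same invariant.
1. E is the intersection of line XM and line UQ ⇒ E = (0, -1)
2. Z lies on line QU with QZ:ZU = 1:(-3) ⇒ Z = (5/2, 3/2)
through Q parallel to EM: direction (0, 1); meets XZ at F = (2, 7/5)
F = X + t·(Z−X) with t = 4/5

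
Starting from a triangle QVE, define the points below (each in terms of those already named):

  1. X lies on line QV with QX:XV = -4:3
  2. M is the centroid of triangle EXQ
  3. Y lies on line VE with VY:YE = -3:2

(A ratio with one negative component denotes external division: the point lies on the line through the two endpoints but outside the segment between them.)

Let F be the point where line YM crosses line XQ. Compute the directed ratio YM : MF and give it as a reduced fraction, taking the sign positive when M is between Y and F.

YM:MF = 8

Choose coordinates Q = (0, 0), V = (1, 0), E = (0, 1).
1. X lies on line QV with QX:XV = -4:3 ⇒ X = (4, 0)
2. M is the centroid of triangle EXQ ⇒ M = (4/3, 1/3)
3. Y lies on line VE with VY:YE = -3:2 ⇒ Y = (-2, 3)
line YM meets XQ at F = (7/4, 0)
M = Y + t·(F−Y) with t = 8/9, so YM:MF = 8/9:1/9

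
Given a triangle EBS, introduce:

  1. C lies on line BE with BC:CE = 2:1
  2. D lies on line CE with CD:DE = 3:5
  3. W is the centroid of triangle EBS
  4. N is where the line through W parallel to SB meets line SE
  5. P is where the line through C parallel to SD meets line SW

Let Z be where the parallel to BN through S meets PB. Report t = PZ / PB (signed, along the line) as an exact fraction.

t = -6

Set E = (0, 0), B = (1, 0), S = (0, 1); any affine frame gives the same invariant.
1. C lies on line BE with BC:CE = 2:1 ⇒ C = (1/3, 0)
2. D lies on line CE with CD:DE = 3:5 ⇒ D = (5/24, 0)
3. W is the centroid of triangle EBS ⇒ W = (1/3, 1/3)
4. N is where the line through W parallel to SB meets line SE ⇒ N = (0, 2/3)
5. P is where the line through C parallel to SD meets line SW ⇒ P = (3/14, 4/7)
through S parallel to BN: direction (-1, 2/3); meets PB at Z = (-9/2, 4)
Z = P + t·(B−P) with t = -6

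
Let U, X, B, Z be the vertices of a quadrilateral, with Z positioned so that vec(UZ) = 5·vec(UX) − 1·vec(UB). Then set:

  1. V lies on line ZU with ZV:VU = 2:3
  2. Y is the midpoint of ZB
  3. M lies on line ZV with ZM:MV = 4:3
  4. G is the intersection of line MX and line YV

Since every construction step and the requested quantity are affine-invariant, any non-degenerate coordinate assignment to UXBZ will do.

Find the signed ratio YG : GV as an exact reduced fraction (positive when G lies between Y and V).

Work in coordinates with U = (0, 0), X = (1, 0), B = (0, 1), Z = (5, -1).
1. V lies on line ZU with ZV:VU = 2:3 ⇒ V = (3, -3/5)
2. Y is the midpoint of ZB ⇒ Y = (5/2, 0)
3. M lies on line ZV with ZM:MV = 4:3 ⇒ M = (27/7, -27/35)
4. G is the intersection of line MX and line YV ⇒ G = (91/31, -81/155)
G = Y + t·(V−Y) with t = 27/31, so YG:GV = t:(1−t) = 27/31:4/31

YG:GV = 27/4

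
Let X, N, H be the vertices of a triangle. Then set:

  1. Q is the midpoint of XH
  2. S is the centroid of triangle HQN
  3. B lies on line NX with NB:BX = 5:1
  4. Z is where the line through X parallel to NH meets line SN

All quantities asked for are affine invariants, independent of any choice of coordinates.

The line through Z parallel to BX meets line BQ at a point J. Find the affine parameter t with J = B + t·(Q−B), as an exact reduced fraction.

Assign X = (0, 0), N = (1, 0), H = (0, 1) — the answer is frame-independent, so this choice is without loss of generality.
1. Q is the midpoint of XH ⇒ Q = (0, 1/2)
2. S is the centroid of triangle HQN ⇒ S = (1/3, 1/2)
3. B lies on line NX with NB:BX = 5:1 ⇒ B = (1/6, 0)
4. Z is where the line through X parallel to NH meets line SN ⇒ Z = (-3, 3)
through Z parallel to BX: direction (-1/6, 0); meets BQ at J = (-5/6, 3)
J = B + t·(Q−B) with t = 6

t = 6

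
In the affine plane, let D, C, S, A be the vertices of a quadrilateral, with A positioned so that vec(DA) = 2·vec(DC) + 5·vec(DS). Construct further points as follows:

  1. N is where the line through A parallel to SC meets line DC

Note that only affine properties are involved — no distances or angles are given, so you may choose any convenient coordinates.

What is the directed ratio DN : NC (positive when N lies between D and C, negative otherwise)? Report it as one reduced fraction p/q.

DN:NC = -7/6

Set D = (0, 0), C = (1, 0), S = (0, 1), A = (2, 5); any affine frame gives the same invariant.
1. N is where the line through A parallel to SC meets line DC ⇒ N = (7, 0)
N = D + t·(C−D) with t = 7, so DN:NC = t:(1−t) = 7:-6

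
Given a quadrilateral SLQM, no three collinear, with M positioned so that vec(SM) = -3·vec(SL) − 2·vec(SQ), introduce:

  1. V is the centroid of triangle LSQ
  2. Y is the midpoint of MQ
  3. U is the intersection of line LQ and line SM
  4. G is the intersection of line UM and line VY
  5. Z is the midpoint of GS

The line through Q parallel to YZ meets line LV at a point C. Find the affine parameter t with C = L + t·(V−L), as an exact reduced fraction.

Work in coordinates with S = (0, 0), L = (1, 0), Q = (0, 1), M = (-3, -2).
1. V is the centroid of triangle LSQ ⇒ V = (1/3, 1/3)
2. Y is the midpoint of MQ ⇒ Y = (-3/2, -1/2)
3. U is the intersection of line LQ and line SM ⇒ U = (3/5, 2/5)
4. G is the intersection of line UM and line VY ⇒ G = (6/7, 4/7)
5. Z is the midpoint of GS ⇒ Z = (3/7, 2/7)
through Q parallel to YZ: direction (27/14, 11/14); meets LV at C = (-27/49, 38/49)
C = L + t·(V−L) with t = 114/49

t = 114/49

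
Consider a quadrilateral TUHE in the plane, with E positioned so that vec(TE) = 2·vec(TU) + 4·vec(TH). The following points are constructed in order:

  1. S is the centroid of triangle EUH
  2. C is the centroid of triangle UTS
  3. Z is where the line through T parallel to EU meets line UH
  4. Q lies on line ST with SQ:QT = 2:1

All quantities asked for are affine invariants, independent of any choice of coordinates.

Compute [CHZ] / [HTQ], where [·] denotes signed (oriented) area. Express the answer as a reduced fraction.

Work in coordinates with T = (0, 0), U = (1, 0), H = (0, 1), E = (2, 4).
1. S is the centroid of triangle EUH ⇒ S = (1, 5/3)
2. C is the centroid of triangle UTS ⇒ C = (2/3, 5/9)
3. Z is where the line through T parallel to EU meets line UH ⇒ Z = (1/5, 4/5)
4. Q lies on line ST with SQ:QT = 2:1 ⇒ Q = (1/3, 5/9)
2·[CHZ] = 2/45, 2·[HTQ] = 1/3
[CHZ]:[HTQ] = 2/45:1/3 = 2/15

[CHZ]:[HTQ] = 2/15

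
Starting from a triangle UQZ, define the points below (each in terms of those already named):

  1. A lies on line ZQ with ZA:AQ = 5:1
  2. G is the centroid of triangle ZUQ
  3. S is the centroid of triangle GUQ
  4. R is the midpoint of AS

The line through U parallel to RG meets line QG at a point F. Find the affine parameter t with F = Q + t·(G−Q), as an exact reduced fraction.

Assign U = (0, 0), Q = (1, 0), Z = (0, 1) — the answer is frame-independent, so this choice is without loss of generality.
1. A lies on line ZQ with ZA:AQ = 5:1 ⇒ A = (5/6, 1/6)
2. G is the centroid of triangle ZUQ ⇒ G = (1/3, 1/3)
3. S is the centroid of triangle GUQ ⇒ S = (4/9, 1/9)
4. R is the midpoint of AS ⇒ R = (23/36, 5/36)
through U parallel to RG: direction (-11/36, 7/36); meets QG at F = (-11/3, 7/3)
F = Q + t·(G−Q) with t = 7

t = 7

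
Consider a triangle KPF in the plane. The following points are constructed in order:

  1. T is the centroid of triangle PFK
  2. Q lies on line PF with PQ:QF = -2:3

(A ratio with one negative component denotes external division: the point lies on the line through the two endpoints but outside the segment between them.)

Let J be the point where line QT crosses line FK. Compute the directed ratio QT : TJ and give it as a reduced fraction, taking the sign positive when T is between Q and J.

QT:TJ = 8

Choose coordinates K = (0, 0), P = (1, 0), F = (0, 1).
1. T is the centroid of triangle PFK ⇒ T = (1/3, 1/3)
2. Q lies on line PF with PQ:QF = -2:3 ⇒ Q = (3, -2)
line QT meets FK at J = (0, 5/8)
T = Q + t·(J−Q) with t = 8/9, so QT:TJ = 8/9:1/9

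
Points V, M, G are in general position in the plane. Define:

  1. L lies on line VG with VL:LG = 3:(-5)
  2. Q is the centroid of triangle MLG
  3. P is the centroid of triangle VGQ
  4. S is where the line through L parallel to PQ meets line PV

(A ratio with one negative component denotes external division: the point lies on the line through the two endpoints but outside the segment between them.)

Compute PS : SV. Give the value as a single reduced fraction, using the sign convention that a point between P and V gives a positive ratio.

Work in coordinates with V = (0, 0), M = (1, 0), G = (0, 1).
1. L lies on line VG with VL:LG = 3:(-5) ⇒ L = (0, -3/2)
2. Q is the centroid of triangle MLG ⇒ Q = (1/3, -1/6)
3. P is the centroid of triangle VGQ ⇒ P = (1/9, 5/18)
4. S is where the line through L parallel to PQ meets line PV ⇒ S = (-1/3, -5/6)
S = P + t·(V−P) with t = 4, so PS:SV = t:(1−t) = 4:-3

PS:SV = -4/3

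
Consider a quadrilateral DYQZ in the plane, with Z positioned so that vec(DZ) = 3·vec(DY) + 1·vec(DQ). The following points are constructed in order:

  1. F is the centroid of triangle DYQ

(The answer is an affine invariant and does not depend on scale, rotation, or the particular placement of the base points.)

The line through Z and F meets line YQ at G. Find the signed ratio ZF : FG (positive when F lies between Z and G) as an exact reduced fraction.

ZF:FG = -10

Assign D = (0, 0), Y = (1, 0), Q = (0, 1), Z = (3, 1) — the answer is frame-independent, so this choice is without loss of generality.
1. F is the centroid of triangle DYQ ⇒ F = (1/3, 1/3)
line ZF meets YQ at G = (3/5, 2/5)
F = Z + t·(G−Z) with t = 10/9, so ZF:FG = 10/9:-1/9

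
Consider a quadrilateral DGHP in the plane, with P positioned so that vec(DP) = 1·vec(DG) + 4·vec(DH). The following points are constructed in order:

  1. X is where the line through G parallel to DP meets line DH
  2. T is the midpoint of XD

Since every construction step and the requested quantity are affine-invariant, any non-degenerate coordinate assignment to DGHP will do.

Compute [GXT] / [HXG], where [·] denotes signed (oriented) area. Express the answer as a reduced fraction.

Set D = (0, 0), G = (1, 0), H = (0, 1), P = (1, 4); any affine frame gives the same invariant.
1. X is where the line through G parallel to DP meets line DH ⇒ X = (0, -4)
2. T is the midpoint of XD ⇒ T = (0, -2)
2·[GXT] = -2, 2·[HXG] = 5
[GXT]:[HXG] = -2:5 = -2/5

[GXT]:[HXG] = -2/5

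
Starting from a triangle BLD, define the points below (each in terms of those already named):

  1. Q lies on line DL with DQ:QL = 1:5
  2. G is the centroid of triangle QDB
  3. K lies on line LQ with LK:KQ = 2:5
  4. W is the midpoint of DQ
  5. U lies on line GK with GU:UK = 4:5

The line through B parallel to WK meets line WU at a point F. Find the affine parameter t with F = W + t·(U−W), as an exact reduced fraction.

Work in coordinates with B = (0, 0), L = (1, 0), D = (0, 1).
1. Q lies on line DL with DQ:QL = 1:5 ⇒ Q = (1/6, 5/6)
2. G is the centroid of triangle QDB ⇒ G = (1/18, 11/18)
3. K lies on line LQ with LK:KQ = 2:5 ⇒ K = (16/21, 5/21)
4. W is the midpoint of DQ ⇒ W = (1/12, 11/12)
5. U lies on line GK with GU:UK = 4:5 ⇒ U = (419/1134, 505/1134)
through B parallel to WK: direction (19/28, -19/28); meets WU at F = (57/35, -57/35)
F = W + t·(U−W) with t = 27/5

t = 27/5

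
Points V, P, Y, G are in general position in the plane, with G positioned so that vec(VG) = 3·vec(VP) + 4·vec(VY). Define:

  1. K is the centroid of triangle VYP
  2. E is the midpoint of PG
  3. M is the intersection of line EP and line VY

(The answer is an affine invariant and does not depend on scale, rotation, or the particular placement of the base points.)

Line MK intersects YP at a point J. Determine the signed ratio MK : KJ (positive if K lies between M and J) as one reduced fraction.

Choose coordinates V = (0, 0), P = (1, 0), Y = (0, 1), G = (3, 4).
1. K is the centroid of triangle VYP ⇒ K = (1/3, 1/3)
2. E is the midpoint of PG ⇒ E = (2, 2)
3. M is the intersection of line EP and line VY ⇒ M = (0, -2)
line MK meets YP at J = (3/8, 5/8)
K = M + t·(J−M) with t = 8/9, so MK:KJ = 8/9:1/9

MK:KJ = 8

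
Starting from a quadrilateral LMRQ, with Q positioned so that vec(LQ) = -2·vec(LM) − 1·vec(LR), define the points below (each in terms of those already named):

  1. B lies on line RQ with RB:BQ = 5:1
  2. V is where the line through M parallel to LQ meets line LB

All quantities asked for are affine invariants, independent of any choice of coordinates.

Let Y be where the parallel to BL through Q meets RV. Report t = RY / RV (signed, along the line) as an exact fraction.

Assign L = (0, 0), M = (1, 0), R = (0, 1), Q = (-2, -1) — the answer is frame-independent, so this choice is without loss of generality.
1. B lies on line RQ with RB:BQ = 5:1 ⇒ B = (-5/3, -2/3)
2. V is where the line through M parallel to LQ meets line LB ⇒ V = (5, 2)
through Q parallel to BL: direction (5/3, 2/3); meets RV at Y = (6, 11/5)
Y = R + t·(V−R) with t = 6/5

t = 6/5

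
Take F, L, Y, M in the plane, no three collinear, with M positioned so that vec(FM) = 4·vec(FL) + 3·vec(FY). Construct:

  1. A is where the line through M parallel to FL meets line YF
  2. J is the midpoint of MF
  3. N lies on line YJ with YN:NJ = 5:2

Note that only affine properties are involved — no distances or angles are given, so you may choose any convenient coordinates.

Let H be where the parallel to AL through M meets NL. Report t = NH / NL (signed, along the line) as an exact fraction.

t = -131/37

Assign F = (0, 0), L = (1, 0), Y = (0, 1), M = (4, 3) — the answer is frame-independent, so this choice is without loss of generality.
1. A is where the line through M parallel to FL meets line YF ⇒ A = (0, 3)
2. J is the midpoint of MF ⇒ J = (2, 3/2)
3. N lies on line YJ with YN:NJ = 5:2 ⇒ N = (10/7, 19/14)
through M parallel to AL: direction (1, -3); meets NL at H = (109/37, 228/37)
H = N + t·(L−N) with t = -131/37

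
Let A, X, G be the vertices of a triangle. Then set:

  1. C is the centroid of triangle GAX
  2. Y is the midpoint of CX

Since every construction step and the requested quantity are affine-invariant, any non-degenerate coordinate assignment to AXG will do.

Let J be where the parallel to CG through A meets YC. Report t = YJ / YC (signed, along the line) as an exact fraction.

Choose coordinates A = (0, 0), X = (1, 0), G = (0, 1).
1. C is the centroid of triangle GAX ⇒ C = (1/3, 1/3)
2. Y is the midpoint of CX ⇒ Y = (2/3, 1/6)
through A parallel to CG: direction (-1/3, 2/3); meets YC at J = (-1/3, 2/3)
J = Y + t·(C−Y) with t = 3

t = 3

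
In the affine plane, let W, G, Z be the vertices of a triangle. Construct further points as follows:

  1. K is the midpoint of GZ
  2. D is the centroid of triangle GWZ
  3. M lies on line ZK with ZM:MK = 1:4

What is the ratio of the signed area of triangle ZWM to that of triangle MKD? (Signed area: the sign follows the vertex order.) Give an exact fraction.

Work in coordinates with W = (0, 0), G = (1, 0), Z = (0, 1).
1. K is the midpoint of GZ ⇒ K = (1/2, 1/2)
2. D is the centroid of triangle GWZ ⇒ D = (1/3, 1/3)
3. M lies on line ZK with ZM:MK = 1:4 ⇒ M = (1/10, 9/10)
2·[ZWM] = 1/10, 2·[MKD] = -2/15
[ZWM]:[MKD] = 1/10:-2/15 = -3/4

[ZWM]:[MKD] = -3/4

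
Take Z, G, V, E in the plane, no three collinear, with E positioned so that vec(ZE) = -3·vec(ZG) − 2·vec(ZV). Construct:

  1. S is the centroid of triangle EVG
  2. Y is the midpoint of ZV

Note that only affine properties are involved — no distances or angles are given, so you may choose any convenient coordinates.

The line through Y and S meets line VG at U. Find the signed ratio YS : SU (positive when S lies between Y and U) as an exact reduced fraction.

YS:SU = -3/4

Choose coordinates Z = (0, 0), G = (1, 0), V = (0, 1), E = (-3, -2).
1. S is the centroid of triangle EVG ⇒ S = (-2/3, -1/3)
2. Y is the midpoint of ZV ⇒ Y = (0, 1/2)
line YS meets VG at U = (2/9, 7/9)
S = Y + t·(U−Y) with t = -3, so YS:SU = -3:4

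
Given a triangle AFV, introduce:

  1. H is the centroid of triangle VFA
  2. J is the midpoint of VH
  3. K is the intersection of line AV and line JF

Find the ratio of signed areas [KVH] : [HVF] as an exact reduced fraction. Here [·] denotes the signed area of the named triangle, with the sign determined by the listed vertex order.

Choose coordinates A = (0, 0), F = (1, 0), V = (0, 1).
1. H is the centroid of triangle VFA ⇒ H = (1/3, 1/3)
2. J is the midpoint of VH ⇒ J = (1/6, 2/3)
3. K is the intersection of line AV and line JF ⇒ K = (0, 4/5)
2·[KVH] = -1/15, 2·[HVF] = -1/3
[KVH]:[HVF] = -1/15:-1/3 = 1/5

[KVH]:[HVF] = 1/5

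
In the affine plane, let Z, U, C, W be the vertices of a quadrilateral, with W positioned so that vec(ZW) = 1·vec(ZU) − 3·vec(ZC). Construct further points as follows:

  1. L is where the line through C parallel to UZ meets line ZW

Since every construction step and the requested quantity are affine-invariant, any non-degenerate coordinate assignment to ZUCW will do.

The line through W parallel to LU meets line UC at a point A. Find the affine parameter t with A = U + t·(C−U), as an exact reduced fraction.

Set Z = (0, 0), U = (1, 0), C = (0, 1), W = (1, -3); any affine frame gives the same invariant.
1. L is where the line through C parallel to UZ meets line ZW ⇒ L = (-1/3, 1)
through W parallel to LU: direction (4/3, -1); meets UC at A = (13, -12)
A = U + t·(C−U) with t = -12

t = -12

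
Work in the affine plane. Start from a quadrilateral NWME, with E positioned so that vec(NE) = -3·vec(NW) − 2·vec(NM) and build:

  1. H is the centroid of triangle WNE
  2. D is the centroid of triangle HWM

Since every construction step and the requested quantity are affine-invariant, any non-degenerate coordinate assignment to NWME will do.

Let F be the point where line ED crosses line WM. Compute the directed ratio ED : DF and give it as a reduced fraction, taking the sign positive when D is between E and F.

Work in coordinates with N = (0, 0), W = (1, 0), M = (0, 1), E = (-3, -2).
1. H is the centroid of triangle WNE ⇒ H = (-2/3, -2/3)
2. D is the centroid of triangle HWM ⇒ D = (1/9, 1/9)
line ED meets WM at F = (27/47, 20/47)
D = E + t·(F−E) with t = 47/54, so ED:DF = 47/54:7/54

ED:DF = 47/7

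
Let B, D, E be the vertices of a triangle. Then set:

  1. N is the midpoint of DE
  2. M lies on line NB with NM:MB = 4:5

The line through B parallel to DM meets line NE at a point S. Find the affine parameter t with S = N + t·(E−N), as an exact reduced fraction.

Work in coordinates with B = (0, 0), D = (1, 0), E = (0, 1).
1. N is the midpoint of DE ⇒ N = (1/2, 1/2)
2. M lies on line NB with NM:MB = 4:5 ⇒ M = (5/18, 5/18)
through B parallel to DM: direction (-13/18, 5/18); meets NE at S = (13/8, -5/8)
S = N + t·(E−N) with t = -9/4

t = -9/4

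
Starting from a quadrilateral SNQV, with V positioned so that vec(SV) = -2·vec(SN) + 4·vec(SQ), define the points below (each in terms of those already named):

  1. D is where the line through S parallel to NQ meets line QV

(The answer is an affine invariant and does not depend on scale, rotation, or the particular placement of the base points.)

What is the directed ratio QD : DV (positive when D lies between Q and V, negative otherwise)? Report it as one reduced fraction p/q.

QD:DV = -1/2

Work in coordinates with S = (0, 0), N = (1, 0), Q = (0, 1), V = (-2, 4).
1. D is where the line through S parallel to NQ meets line QV ⇒ D = (2, -2)
D = Q + t·(V−Q) with t = -1, so QD:DV = t:(1−t) = -1:2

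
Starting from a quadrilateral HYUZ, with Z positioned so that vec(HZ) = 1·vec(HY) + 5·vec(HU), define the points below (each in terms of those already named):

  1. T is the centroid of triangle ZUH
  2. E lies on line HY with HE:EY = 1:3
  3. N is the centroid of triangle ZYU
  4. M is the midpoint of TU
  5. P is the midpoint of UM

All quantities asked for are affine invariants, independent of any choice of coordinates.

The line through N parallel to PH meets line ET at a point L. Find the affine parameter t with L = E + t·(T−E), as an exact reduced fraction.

Work in coordinates with H = (0, 0), Y = (1, 0), U = (0, 1), Z = (1, 5).
1. T is the centroid of triangle ZUH ⇒ T = (1/3, 2)
2. E lies on line HY with HE:EY = 1:3 ⇒ E = (1/4, 0)
3. N is the centroid of triangle ZYU ⇒ N = (2/3, 2)
4. M is the midpoint of TU ⇒ M = (1/6, 3/2)
5. P is the midpoint of UM ⇒ P = (1/12, 5/4)
through N parallel to PH: direction (-1/12, -5/4); meets ET at L = (-2/9, -34/3)
L = E + t·(T−E) with t = -17/3

t = -17/3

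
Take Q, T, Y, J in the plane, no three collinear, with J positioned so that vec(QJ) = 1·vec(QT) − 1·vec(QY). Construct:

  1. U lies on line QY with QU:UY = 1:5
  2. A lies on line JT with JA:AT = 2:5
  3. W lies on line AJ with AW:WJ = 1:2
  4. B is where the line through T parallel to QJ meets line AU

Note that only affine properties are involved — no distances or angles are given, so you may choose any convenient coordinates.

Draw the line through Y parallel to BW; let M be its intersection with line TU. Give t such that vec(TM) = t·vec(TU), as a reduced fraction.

t = -17/88

Set Q = (0, 0), T = (1, 0), Y = (0, 1), J = (1, -1); any affine frame gives the same invariant.
1. U lies on line QY with QU:UY = 1:5 ⇒ U = (0, 1/6)
2. A lies on line JT with JA:AT = 2:5 ⇒ A = (1, -5/7)
3. W lies on line AJ with AW:WJ = 1:2 ⇒ W = (1, -17/21)
4. B is where the line through T parallel to QJ meets line AU ⇒ B = (7, -6)
through Y parallel to BW: direction (-6, 109/21); meets TU at M = (105/88, -17/528)
M = T + t·(U−T) with t = -17/88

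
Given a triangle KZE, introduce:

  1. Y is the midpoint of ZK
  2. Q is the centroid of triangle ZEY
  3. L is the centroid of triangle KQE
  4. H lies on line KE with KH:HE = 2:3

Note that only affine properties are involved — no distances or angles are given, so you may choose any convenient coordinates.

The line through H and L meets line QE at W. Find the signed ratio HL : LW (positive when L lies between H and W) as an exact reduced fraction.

HL:LW = 4/5

Set K = (0, 0), Z = (1, 0), E = (0, 1); any affine frame gives the same invariant.
1. Y is the midpoint of ZK ⇒ Y = (1/2, 0)
2. Q is the centroid of triangle ZEY ⇒ Q = (1/2, 1/3)
3. L is the centroid of triangle KQE ⇒ L = (1/6, 4/9)
4. H lies on line KE with KH:HE = 2:3 ⇒ H = (0, 2/5)
line HL meets QE at W = (3/8, 1/2)
L = H + t·(W−H) with t = 4/9, so HL:LW = 4/9:5/9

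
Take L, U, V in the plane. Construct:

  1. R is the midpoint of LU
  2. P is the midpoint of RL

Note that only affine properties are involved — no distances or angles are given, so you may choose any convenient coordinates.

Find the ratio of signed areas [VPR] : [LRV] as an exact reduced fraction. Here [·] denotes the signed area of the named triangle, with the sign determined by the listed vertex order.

[VPR]:[LRV] = 1/2

Assign L = (0, 0), U = (1, 0), V = (0, 1) — the answer is frame-independent, so this choice is without loss of generality.
1. R is the midpoint of LU ⇒ R = (1/2, 0)
2. P is the midpoint of RL ⇒ P = (1/4, 0)
2·[VPR] = 1/4, 2·[LRV] = 1/2
[VPR]:[LRV] = 1/4:1/2 = 1/2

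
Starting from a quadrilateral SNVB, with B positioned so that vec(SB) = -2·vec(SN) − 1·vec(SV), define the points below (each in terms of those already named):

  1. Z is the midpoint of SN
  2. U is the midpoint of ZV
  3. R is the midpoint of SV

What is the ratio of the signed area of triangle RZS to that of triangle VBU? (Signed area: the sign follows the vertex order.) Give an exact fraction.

[RZS]:[VBU] = -1/6

Assign S = (0, 0), N = (1, 0), V = (0, 1), B = (-2, -1) — the answer is frame-independent, so this choice is without loss of generality.
1. Z is the midpoint of SN ⇒ Z = (1/2, 0)
2. U is the midpoint of ZV ⇒ U = (1/4, 1/2)
3. R is the midpoint of SV ⇒ R = (0, 1/2)
2·[RZS] = -1/4, 2·[VBU] = 3/2
[RZS]:[VBU] = -1/4:3/2 = -1/6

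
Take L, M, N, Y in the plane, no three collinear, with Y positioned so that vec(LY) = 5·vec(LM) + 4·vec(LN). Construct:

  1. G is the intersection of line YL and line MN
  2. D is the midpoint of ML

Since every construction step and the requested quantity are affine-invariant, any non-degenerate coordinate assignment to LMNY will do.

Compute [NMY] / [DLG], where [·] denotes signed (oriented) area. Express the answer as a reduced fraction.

Assign L = (0, 0), M = (1, 0), N = (0, 1), Y = (5, 4) — the answer is frame-independent, so this choice is without loss of generality.
1. G is the intersection of line YL and line MN ⇒ G = (5/9, 4/9)
2. D is the midpoint of ML ⇒ D = (1/2, 0)
2·[NMY] = 8, 2·[DLG] = -2/9
[NMY]:[DLG] = 8:-2/9 = -36

[NMY]:[DLG] = -36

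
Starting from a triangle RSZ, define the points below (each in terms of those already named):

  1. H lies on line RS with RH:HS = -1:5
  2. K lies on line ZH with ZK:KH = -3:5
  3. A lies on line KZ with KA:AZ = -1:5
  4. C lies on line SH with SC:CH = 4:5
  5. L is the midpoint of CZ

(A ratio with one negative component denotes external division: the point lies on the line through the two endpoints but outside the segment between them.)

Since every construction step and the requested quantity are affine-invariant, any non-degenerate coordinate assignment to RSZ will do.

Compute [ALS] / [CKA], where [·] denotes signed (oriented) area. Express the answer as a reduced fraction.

Set R = (0, 0), S = (1, 0), Z = (0, 1); any affine frame gives the same invariant.
1. H lies on line RS with RH:HS = -1:5 ⇒ H = (-1/4, 0)
2. K lies on line ZH with ZK:KH = -3:5 ⇒ K = (3/8, 5/2)
3. A lies on line KZ with KA:AZ = -1:5 ⇒ A = (15/32, 23/8)
4. C lies on line SH with SC:CH = 4:5 ⇒ C = (4/9, 0)
5. L is the midpoint of CZ ⇒ L = (2/9, 1/2)
2·[ALS] = 1135/576, 2·[CKA] = -25/96
[ALS]:[CKA] = 1135/576:-25/96 = -227/30

[ALS]:[CKA] = -227/30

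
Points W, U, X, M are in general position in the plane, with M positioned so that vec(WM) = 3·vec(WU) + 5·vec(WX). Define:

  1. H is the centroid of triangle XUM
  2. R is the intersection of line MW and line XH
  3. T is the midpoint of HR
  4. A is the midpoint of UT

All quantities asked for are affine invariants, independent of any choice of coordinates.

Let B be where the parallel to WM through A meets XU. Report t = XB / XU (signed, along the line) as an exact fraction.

t = 17/24

Work in coordinates with W = (0, 0), U = (1, 0), X = (0, 1), M = (3, 5).
1. H is the centroid of triangle XUM ⇒ H = (4/3, 2)
2. R is the intersection of line MW and line XH ⇒ R = (12/11, 20/11)
3. T is the midpoint of HR ⇒ T = (40/33, 21/11)
4. A is the midpoint of UT ⇒ A = (73/66, 21/22)
through A parallel to WM: direction (3, 5); meets XU at B = (17/24, 7/24)
B = X + t·(U−X) with t = 17/24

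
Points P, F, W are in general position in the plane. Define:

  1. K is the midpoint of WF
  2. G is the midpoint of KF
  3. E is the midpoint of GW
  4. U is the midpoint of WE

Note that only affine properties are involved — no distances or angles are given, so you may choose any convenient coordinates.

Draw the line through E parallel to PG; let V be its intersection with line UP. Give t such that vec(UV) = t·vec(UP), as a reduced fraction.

t = 1/3

Assign P = (0, 0), F = (1, 0), W = (0, 1) — the answer is frame-independent, so this choice is without loss of generality.
1. K is the midpoint of WF ⇒ K = (1/2, 1/2)
2. G is the midpoint of KF ⇒ G = (3/4, 1/4)
3. E is the midpoint of GW ⇒ E = (3/8, 5/8)
4. U is the midpoint of WE ⇒ U = (3/16, 13/16)
through E parallel to PG: direction (3/4, 1/4); meets UP at V = (1/8, 13/24)
V = U + t·(P−U) with t = 1/3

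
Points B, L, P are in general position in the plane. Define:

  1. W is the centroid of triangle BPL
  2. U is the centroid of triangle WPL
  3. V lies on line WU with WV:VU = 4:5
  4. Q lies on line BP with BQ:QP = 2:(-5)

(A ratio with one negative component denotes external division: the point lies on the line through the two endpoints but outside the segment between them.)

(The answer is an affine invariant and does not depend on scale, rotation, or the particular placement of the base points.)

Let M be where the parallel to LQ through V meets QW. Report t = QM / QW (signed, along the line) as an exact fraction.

t = 193/189

Assign B = (0, 0), L = (1, 0), P = (0, 1) — the answer is frame-independent, so this choice is without loss of generality.
1. W is the centroid of triangle BPL ⇒ W = (1/3, 1/3)
2. U is the centroid of triangle WPL ⇒ U = (4/9, 4/9)
3. V lies on line WU with WV:VU = 4:5 ⇒ V = (31/81, 31/81)
4. Q lies on line BP with BQ:QP = 2:(-5) ⇒ Q = (0, -2/3)
through V parallel to LQ: direction (-1, -2/3); meets QW at M = (193/567, 67/189)
M = Q + t·(W−Q) with t = 193/189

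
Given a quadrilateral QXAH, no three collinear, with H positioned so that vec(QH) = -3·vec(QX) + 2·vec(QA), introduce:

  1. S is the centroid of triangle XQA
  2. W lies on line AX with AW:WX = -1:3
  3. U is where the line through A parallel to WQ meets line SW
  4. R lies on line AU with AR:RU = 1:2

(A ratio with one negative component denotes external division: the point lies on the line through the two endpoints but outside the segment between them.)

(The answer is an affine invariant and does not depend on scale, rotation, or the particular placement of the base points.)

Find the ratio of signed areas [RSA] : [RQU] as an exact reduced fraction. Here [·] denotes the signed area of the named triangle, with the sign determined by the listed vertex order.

[RSA]:[RQU] = 1/6

Set Q = (0, 0), X = (1, 0), A = (0, 1), H = (-3, 2); any affine frame gives the same invariant.
1. S is the centroid of triangle XQA ⇒ S = (1/3, 1/3)
2. W lies on line AX with AW:WX = -1:3 ⇒ W = (-1/2, 3/2)
3. U is where the line through A parallel to WQ meets line SW ⇒ U = (1/8, 5/8)
4. R lies on line AU with AR:RU = 1:2 ⇒ R = (1/24, 7/8)
2·[RSA] = 1/72, 2·[RQU] = 1/12
[RSA]:[RQU] = 1/72:1/12 = 1/6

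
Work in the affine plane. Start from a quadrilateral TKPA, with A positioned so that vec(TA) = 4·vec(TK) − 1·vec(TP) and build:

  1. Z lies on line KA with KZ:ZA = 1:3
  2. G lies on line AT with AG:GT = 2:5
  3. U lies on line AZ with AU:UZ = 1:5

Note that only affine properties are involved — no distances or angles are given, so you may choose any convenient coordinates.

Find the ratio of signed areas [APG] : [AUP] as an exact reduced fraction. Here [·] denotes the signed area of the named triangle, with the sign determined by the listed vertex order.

Set T = (0, 0), K = (1, 0), P = (0, 1), A = (4, -1); any affine frame gives the same invariant.
1. Z lies on line KA with KZ:ZA = 1:3 ⇒ Z = (7/4, -1/4)
2. G lies on line AT with AG:GT = 2:5 ⇒ G = (20/7, -5/7)
3. U lies on line AZ with AU:UZ = 1:5 ⇒ U = (29/8, -7/8)
2·[APG] = 8/7, 2·[AUP] = -1/4
[APG]:[AUP] = 8/7:-1/4 = -32/7

[APG]:[AUP] = -32/7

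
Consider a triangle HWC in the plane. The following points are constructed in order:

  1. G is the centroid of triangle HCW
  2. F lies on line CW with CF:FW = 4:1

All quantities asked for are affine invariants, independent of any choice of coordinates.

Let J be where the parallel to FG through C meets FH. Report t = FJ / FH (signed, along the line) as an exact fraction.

t = -4/3

Choose coordinates H = (0, 0), W = (1, 0), C = (0, 1).
1. G is the centroid of triangle HCW ⇒ G = (1/3, 1/3)
2. F lies on line CW with CF:FW = 4:1 ⇒ F = (4/5, 1/5)
through C parallel to FG: direction (-7/15, 2/15); meets FH at J = (28/15, 7/15)
J = F + t·(H−F) with t = -4/3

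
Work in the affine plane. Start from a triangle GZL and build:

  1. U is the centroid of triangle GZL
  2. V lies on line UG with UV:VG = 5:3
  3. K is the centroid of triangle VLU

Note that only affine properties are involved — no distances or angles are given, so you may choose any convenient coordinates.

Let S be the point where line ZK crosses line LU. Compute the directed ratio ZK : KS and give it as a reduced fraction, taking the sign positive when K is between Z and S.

ZK:KS = -29/5

Work in coordinates with G = (0, 0), Z = (1, 0), L = (0, 1).
1. U is the centroid of triangle GZL ⇒ U = (1/3, 1/3)
2. V lies on line UG with UV:VG = 5:3 ⇒ V = (1/8, 1/8)
3. K is the centroid of triangle VLU ⇒ K = (11/72, 35/72)
line ZK meets LU at S = (26/87, 35/87)
K = Z + t·(S−Z) with t = 29/24, so ZK:KS = 29/24:-5/24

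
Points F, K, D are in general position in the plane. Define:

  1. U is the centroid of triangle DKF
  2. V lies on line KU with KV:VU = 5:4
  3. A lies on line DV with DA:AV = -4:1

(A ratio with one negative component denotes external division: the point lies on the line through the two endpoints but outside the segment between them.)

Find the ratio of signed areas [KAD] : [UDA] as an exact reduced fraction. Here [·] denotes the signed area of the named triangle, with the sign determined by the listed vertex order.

Assign F = (0, 0), K = (1, 0), D = (0, 1) — the answer is frame-independent, so this choice is without loss of generality.
1. U is the centroid of triangle DKF ⇒ U = (1/3, 1/3)
2. V lies on line KU with KV:VU = 5:4 ⇒ V = (17/27, 5/27)
3. A lies on line DV with DA:AV = -4:1 ⇒ A = (68/81, -7/81)
2·[KAD] = -20/81, 2·[UDA] = -16/81
[KAD]:[UDA] = -20/81:-16/81 = 5/4

[KAD]:[UDA] = 5/4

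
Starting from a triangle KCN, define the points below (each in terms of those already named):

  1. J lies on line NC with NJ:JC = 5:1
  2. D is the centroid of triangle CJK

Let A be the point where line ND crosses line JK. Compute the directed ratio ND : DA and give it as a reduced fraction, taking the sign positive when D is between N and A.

Work in coordinates with K = (0, 0), C = (1, 0), N = (0, 1).
1. J lies on line NC with NJ:JC = 5:1 ⇒ J = (5/6, 1/6)
2. D is the centroid of triangle CJK ⇒ D = (11/18, 1/18)
line ND meets JK at A = (55/96, 11/96)
D = N + t·(A−N) with t = 16/15, so ND:DA = 16/15:-1/15

ND:DA = -16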